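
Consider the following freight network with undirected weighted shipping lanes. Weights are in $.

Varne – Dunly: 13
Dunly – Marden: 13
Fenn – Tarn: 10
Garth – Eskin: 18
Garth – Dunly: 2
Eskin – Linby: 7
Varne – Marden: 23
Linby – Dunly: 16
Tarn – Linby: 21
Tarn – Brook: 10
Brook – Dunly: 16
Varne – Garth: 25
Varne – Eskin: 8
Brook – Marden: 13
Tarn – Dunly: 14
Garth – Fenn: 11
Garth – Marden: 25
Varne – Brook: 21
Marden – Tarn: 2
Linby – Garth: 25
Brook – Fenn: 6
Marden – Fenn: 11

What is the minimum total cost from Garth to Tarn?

$16

Shortest distances from Garth:
Garth: 0
Dunly: 2  (via Garth)
Fenn: 11  (via Garth)
Varne: 15  (via Dunly)
Marden: 15  (via Dunly)
Tarn: 16  (via Dunly)
Shortest route: Garth → Dunly → Tarn = $16.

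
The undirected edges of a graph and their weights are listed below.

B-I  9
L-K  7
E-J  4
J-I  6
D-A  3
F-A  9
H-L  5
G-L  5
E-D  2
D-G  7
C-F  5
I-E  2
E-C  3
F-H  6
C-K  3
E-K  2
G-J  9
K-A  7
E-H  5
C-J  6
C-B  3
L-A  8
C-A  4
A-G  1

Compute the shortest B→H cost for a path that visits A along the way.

17

Best B to A: B → C → A costing 7
Shortest A→H: A → D → E → H = 10
Total via A: 7 + 10 = 17.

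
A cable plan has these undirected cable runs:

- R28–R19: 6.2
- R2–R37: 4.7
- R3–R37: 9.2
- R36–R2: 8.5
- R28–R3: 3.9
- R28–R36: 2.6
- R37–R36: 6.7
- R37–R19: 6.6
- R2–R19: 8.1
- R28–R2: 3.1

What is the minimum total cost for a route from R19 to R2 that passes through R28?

9.3

Best R19 to R28: R19 → R28 costing 6.2
Best R28 to R2: R28 → R2 costing 3.1
Total via R28: 6.2 + 3.1 = 9.3.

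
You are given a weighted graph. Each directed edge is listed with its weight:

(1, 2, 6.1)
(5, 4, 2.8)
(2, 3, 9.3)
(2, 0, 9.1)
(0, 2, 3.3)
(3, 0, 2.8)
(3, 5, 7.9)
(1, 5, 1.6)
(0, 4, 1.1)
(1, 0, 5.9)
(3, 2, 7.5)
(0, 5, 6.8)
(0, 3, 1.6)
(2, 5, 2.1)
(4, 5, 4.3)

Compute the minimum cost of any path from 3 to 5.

7.9

Enumerating some paths:
3 - 0 - 2 - 5: 2.8+3.3+2.1 = 8.2
3 - 5: 7.9 = 7.9
3 - 0 - 4 - 5: 2.8+1.1+4.3 = 8.2
Cheapest is 3 - 5 at 7.9.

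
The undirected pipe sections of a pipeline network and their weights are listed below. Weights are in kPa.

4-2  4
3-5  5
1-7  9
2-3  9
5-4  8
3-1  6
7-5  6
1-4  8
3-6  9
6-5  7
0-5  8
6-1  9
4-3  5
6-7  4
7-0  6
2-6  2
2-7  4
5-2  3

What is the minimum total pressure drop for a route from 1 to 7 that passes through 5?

Best 1 to 5: 1–3–5 costing 11
Best 5 to 7: 5–7 costing 6
Total via 5: 11 + 6 = 17 kPa.

17 kPa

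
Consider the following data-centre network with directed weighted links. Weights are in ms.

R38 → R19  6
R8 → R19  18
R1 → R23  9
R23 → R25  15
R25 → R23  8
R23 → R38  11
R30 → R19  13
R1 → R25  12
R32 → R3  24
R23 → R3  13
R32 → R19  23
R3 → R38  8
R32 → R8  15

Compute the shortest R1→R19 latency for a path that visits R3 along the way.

Shortest R1→R3: R1 → R23 → R3 = 22
Best R3 to R19: R3 → R38 → R19 costing 14
Total via R3: 22 + 14 = 36 ms.

36 ms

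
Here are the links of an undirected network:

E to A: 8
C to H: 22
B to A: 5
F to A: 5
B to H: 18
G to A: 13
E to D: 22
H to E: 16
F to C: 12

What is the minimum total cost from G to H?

Compare a few routes:
G → A → B → H: 13+5+18 = 36
G → A → F → C → H: 13+5+12+22 = 52
G → A → E → H: 13+8+16 = 37
The minimum is 36 via G → A → B → H.

36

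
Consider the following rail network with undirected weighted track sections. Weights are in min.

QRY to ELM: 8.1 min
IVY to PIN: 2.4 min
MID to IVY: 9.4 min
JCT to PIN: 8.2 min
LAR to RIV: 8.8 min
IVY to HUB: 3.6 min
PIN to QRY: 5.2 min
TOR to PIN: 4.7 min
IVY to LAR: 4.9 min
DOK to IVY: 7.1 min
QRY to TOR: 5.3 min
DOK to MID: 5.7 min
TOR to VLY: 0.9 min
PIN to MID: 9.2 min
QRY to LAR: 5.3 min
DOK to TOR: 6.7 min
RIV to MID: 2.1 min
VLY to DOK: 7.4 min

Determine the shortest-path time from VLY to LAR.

Compare a few routes:
VLY - TOR - PIN - IVY - LAR: 0.9+4.7+2.4+4.9 = 12.9
VLY - TOR - PIN - QRY - LAR: 0.9+4.7+5.2+5.3 = 16.1
VLY - TOR - QRY - LAR: 0.9+5.3+5.3 = 11.5
Cheapest is VLY - TOR - QRY - LAR at 11.5 min.

11.5 min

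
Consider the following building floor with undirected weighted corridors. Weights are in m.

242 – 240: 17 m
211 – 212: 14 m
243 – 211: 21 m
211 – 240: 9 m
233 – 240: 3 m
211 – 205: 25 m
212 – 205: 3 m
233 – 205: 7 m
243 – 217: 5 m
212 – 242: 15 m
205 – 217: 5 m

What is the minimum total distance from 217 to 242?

23 m

Enumerating some paths:
217–205–233–240–242: 5+7+3+17 = 32
217–205–212–211–240–242: 5+3+14+9+17 = 48
217–243–211–240–242: 5+21+9+17 = 52
217–205–212–242: 5+3+15 = 23
The minimum is 23 m via 217–205–212–242.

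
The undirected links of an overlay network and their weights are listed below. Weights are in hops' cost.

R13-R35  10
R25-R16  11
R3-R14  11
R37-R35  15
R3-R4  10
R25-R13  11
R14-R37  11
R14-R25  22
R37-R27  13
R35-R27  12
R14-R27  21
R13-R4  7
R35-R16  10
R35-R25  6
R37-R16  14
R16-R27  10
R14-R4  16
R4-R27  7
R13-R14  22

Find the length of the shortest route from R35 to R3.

27 hops' cost

Enumerating some paths:
R35 → R27 → R4 → R3: 12+7+10 = 29
R35 → R25 → R13 → R4 → R3: 6+11+7+10 = 34
R35 → R13 → R4 → R3: 10+7+10 = 27
Cheapest is R35 → R13 → R4 → R3 at 27 hops' cost.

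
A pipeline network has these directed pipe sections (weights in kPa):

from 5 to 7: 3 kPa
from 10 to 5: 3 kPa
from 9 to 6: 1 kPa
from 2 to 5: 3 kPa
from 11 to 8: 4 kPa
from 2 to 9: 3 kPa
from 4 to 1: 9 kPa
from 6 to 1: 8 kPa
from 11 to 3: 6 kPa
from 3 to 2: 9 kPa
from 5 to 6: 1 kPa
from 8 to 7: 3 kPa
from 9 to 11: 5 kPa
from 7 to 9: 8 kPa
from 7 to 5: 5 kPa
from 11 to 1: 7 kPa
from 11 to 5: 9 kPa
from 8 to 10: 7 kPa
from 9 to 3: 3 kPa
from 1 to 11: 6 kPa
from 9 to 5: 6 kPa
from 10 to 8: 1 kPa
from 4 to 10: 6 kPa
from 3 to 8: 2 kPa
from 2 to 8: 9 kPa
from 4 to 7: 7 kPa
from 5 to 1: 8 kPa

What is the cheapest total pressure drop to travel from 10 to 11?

Compare a few routes:
10 - 5 - 1 - 11: 3+8+6 = 17
10 - 5 - 6 - 1 - 11: 3+1+8+6 = 18
10 - 5 - 7 - 9 - 11: 3+3+8+5 = 19
The minimum is 17 kPa via 10 - 5 - 1 - 11.

17 kPa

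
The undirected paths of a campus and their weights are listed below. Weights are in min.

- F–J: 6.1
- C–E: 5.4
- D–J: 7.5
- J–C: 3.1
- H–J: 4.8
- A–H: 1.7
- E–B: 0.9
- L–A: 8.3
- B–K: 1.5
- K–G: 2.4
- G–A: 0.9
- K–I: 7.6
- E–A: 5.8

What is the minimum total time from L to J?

Candidate routes:
L - A - H - J: 8.3+1.7+4.8 = 14.8
L - A - G - K - B - E - C - J: 8.3+0.9+2.4+1.5+0.9+5.4+3.1 = 22.5
L - A - E - C - J: 8.3+5.8+5.4+3.1 = 22.6
The minimum is 14.8 min via L - A - H - J.

14.8 min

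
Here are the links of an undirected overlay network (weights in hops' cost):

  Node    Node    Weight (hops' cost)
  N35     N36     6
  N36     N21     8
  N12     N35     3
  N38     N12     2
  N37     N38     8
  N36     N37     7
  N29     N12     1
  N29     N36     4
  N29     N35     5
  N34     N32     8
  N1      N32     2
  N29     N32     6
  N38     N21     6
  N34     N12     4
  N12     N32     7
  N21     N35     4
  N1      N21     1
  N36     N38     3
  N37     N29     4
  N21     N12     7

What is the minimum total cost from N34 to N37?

Enumerating some paths:
N34 - N12 - N29 - N37: 4+1+4 = 9
N34 - N12 - N35 - N29 - N37: 4+3+5+4 = 16
N34 - N12 - N38 - N37: 4+2+8 = 14
Cheapest is N34 - N12 - N29 - N37 at 9 hops' cost.

9 hops' cost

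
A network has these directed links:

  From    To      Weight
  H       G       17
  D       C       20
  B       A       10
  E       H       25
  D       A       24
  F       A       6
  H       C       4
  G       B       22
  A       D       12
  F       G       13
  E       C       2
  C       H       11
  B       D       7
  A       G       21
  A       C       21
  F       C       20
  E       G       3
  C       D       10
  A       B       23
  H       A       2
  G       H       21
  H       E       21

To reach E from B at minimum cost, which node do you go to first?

Compare a few routes:
B - A - G - H - E: 10+21+21+21 = 73
B - A - C - H - E: 10+21+11+21 = 63
B - D - C - H - E: 7+20+11+21 = 59
The minimum is 59 via B - D - C - H - E.
So from B the first move is to D.

D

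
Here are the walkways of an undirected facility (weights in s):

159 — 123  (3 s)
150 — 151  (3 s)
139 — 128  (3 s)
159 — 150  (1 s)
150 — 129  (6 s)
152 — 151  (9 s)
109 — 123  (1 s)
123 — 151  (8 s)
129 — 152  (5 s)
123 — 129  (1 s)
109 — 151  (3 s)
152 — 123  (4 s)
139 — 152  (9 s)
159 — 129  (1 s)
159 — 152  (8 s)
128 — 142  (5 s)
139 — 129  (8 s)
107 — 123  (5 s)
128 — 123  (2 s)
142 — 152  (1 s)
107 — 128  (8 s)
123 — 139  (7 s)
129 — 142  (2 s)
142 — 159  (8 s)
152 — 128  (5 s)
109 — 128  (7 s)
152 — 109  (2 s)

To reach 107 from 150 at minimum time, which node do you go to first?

159

Compare a few routes:
150 - 129 - 123 - 107: 6+1+5 = 12
150 - 159 - 123 - 107: 1+3+5 = 9
150 - 159 - 129 - 123 - 107: 1+1+1+5 = 8
The minimum is 8 s via 150 - 159 - 129 - 123 - 107.
So from 150 the first move is to 159.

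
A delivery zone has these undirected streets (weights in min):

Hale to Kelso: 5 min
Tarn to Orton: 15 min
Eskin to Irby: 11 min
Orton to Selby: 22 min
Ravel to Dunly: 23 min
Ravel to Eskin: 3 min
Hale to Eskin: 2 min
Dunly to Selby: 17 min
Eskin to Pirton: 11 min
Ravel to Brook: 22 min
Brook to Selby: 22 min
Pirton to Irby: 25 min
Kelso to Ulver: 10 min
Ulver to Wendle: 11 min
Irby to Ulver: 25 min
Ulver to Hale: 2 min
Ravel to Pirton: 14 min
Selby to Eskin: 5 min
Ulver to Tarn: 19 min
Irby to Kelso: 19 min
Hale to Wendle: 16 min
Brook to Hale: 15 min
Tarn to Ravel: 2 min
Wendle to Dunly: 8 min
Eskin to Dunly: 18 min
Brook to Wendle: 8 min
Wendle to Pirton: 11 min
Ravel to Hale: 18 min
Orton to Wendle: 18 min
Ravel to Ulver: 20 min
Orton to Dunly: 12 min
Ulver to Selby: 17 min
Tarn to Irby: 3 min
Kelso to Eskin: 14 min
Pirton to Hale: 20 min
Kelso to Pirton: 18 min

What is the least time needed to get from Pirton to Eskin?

11 min

Compare a few routes:
Pirton → Ravel → Eskin: 14+3 = 17
Pirton → Eskin: 11 = 11
Pirton → Hale → Eskin: 20+2 = 22
Cheapest is Pirton → Eskin at 11 min.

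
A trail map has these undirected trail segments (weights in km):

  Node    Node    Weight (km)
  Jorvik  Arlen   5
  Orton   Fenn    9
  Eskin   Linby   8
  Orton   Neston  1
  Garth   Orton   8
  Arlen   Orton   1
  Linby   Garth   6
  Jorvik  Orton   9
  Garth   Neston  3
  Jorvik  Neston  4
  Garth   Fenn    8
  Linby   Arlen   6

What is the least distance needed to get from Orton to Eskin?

15 km

Settle nodes by increasing distance from Orton:
Orton: 0
Neston: 1  (via Orton)
Arlen: 1  (via Orton)
Garth: 4  (via Neston)
Jorvik: 5  (via Neston)
Linby: 7  (via Arlen)
Fenn: 9  (via Orton)
Eskin: 15  (via Linby)
Shortest route: Orton → Arlen → Linby → Eskin = 15 km.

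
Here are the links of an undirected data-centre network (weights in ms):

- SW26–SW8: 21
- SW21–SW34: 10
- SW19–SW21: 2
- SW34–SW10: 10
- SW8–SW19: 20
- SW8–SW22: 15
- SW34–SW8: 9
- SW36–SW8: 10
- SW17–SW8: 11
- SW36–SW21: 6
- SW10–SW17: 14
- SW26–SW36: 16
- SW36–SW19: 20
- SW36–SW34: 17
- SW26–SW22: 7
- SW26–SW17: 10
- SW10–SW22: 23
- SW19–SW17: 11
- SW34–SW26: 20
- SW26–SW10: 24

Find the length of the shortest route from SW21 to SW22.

29 ms

Enumerating some paths:
SW21–SW36–SW8–SW22: 6+10+15 = 31
SW21–SW36–SW26–SW22: 6+16+7 = 29
SW21–SW19–SW17–SW26–SW22: 2+11+10+7 = 30
Cheapest is SW21–SW36–SW26–SW22 at 29 ms.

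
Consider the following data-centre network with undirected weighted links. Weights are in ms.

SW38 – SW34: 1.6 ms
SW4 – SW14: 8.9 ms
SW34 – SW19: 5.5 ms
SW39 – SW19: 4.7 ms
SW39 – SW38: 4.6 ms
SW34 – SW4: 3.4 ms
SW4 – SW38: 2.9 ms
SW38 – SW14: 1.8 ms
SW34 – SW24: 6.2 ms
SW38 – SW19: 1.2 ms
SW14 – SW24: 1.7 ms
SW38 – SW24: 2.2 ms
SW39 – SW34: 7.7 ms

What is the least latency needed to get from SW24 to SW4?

Candidate routes:
SW24 → SW14 → SW38 → SW4: 1.7+1.8+2.9 = 6.4
SW24 → SW14 → SW38 → SW34 → SW4: 1.7+1.8+1.6+3.4 = 8.5
SW24 → SW38 → SW34 → SW4: 2.2+1.6+3.4 = 7.2
SW24 → SW38 → SW4: 2.2+2.9 = 5.1
The minimum is 5.1 ms via SW24 → SW38 → SW4.

5.1 ms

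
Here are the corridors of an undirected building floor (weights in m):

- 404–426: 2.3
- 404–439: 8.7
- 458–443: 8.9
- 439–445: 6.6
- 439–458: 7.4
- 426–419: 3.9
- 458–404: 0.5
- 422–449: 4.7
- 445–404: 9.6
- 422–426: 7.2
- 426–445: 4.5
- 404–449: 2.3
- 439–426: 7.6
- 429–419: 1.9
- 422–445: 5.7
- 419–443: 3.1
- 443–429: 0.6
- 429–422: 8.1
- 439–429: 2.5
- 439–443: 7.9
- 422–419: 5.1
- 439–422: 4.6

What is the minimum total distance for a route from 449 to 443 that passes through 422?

12.3 m

Best 449 to 422: 449–422 costing 4.7
Shortest 422→443: 422–419–429–443 = 7.6
Total via 422: 4.7 + 7.6 = 12.3 m.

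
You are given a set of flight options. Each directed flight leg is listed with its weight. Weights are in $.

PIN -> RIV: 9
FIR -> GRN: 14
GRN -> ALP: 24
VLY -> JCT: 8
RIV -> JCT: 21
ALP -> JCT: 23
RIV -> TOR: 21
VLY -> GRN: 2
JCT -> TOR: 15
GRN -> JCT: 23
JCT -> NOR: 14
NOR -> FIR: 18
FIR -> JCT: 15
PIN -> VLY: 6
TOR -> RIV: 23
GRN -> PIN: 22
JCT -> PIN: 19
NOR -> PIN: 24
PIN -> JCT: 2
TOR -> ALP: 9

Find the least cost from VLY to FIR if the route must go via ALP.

Shortest VLY→ALP: VLY–GRN–ALP = 26
Shortest ALP→FIR: ALP–JCT–NOR–FIR = 55
Total via ALP: 26 + 55 = $81.

$81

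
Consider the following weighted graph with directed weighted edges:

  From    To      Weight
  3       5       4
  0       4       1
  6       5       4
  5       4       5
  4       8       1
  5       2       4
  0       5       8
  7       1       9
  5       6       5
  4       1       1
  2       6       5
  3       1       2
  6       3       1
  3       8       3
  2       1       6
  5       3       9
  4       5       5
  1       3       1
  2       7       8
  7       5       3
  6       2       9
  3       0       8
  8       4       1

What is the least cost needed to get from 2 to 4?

10

Candidate routes:
2–1–3–8–4: 6+1+3+1 = 11
2–6–3–5–4: 5+1+4+5 = 15
2–6–5–4: 5+4+5 = 14
2–6–3–8–4: 5+1+3+1 = 10
The minimum is 10 via 2–6–3–8–4.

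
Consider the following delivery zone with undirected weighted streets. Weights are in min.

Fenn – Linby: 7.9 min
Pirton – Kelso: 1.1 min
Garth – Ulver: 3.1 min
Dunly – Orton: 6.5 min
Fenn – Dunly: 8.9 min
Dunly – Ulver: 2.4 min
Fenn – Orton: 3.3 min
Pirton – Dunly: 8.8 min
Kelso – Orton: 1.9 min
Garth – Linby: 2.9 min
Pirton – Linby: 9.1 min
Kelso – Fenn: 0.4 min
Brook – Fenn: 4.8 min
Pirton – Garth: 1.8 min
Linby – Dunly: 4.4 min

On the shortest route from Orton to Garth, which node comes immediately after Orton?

Candidate routes:
Orton - Kelso - Pirton - Garth: 1.9+1.1+1.8 = 4.8
Orton - Fenn - Kelso - Pirton - Garth: 3.3+0.4+1.1+1.8 = 6.6
Cheapest is Orton - Kelso - Pirton - Garth at 4.8 min.
So from Orton the first move is to Kelso.

Kelso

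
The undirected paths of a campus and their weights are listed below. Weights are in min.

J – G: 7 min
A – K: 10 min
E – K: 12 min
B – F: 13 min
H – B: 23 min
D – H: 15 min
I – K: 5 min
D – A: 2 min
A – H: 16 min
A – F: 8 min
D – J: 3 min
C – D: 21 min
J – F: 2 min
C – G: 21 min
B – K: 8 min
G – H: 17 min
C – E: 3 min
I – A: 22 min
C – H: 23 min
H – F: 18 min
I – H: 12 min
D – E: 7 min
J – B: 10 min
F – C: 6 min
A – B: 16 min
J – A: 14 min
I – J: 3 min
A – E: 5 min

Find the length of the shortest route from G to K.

15 min

Candidate routes:
G–J–F–A–K: 7+2+8+10 = 27
G–J–D–A–K: 7+3+2+10 = 22
G–J–I–K: 7+3+5 = 15
G–J–B–K: 7+10+8 = 25
The minimum is 15 min via G–J–I–K.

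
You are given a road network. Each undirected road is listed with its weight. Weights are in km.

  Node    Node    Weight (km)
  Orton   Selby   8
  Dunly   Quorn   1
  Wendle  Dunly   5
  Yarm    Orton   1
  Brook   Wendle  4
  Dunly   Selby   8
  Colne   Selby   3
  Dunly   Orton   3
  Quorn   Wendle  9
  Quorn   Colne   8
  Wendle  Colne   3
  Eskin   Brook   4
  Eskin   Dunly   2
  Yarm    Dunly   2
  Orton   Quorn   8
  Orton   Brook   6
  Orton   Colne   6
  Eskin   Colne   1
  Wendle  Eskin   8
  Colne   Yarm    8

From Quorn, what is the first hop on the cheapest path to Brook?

Enumerating some paths:
Quorn → Dunly → Eskin → Brook: 1+2+4 = 7
Quorn → Dunly → Orton → Brook: 1+3+6 = 10
Quorn → Dunly → Yarm → Orton → Brook: 1+2+1+6 = 10
Cheapest is Quorn → Dunly → Eskin → Brook at 7 km.
So from Quorn the first move is to Dunly.

Dunly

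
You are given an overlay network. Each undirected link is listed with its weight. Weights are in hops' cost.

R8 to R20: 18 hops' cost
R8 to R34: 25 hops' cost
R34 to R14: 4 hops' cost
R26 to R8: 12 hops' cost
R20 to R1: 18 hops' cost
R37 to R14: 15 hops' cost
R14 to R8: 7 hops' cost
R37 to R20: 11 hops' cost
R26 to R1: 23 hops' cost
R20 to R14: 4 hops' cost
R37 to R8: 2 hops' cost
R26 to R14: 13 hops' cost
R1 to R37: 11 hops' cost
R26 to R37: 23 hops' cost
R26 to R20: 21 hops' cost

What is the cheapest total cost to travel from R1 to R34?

24 hops' cost

Compare a few routes:
R1–R20–R14–R34: 18+4+4 = 26
R1–R37–R8–R14–R34: 11+2+7+4 = 24
R1–R37–R20–R14–R34: 11+11+4+4 = 30
The minimum is 24 hops' cost via R1–R37–R8–R14–R34.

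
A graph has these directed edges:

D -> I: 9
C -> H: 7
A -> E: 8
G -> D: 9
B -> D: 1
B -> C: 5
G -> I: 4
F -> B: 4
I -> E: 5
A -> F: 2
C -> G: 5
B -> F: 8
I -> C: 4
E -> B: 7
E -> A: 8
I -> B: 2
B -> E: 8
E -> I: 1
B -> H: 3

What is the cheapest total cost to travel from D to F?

Candidate routes:
D–I–E–B–F: 9+5+7+8 = 29
D–I–B–F: 9+2+8 = 19
D–I–E–A–F: 9+5+8+2 = 24
Cheapest is D–I–B–F at 19.

19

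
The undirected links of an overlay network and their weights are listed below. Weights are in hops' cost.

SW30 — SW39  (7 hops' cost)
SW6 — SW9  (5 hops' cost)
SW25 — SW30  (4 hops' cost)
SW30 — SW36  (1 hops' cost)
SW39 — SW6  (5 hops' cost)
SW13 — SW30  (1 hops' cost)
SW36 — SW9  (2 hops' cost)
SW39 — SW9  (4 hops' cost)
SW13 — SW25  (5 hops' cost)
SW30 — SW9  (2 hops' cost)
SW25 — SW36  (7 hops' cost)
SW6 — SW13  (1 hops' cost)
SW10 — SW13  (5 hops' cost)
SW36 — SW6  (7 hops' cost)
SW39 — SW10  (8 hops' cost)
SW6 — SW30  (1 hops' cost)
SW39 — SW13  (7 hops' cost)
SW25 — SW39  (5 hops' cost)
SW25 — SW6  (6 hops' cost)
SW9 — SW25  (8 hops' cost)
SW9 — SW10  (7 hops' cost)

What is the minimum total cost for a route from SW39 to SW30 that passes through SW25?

9 hops' cost

Shortest SW39→SW25: SW39 → SW25 = 5
Shortest SW25→SW30: SW25 → SW30 = 4
Total via SW25: 5 + 4 = 9 hops' cost.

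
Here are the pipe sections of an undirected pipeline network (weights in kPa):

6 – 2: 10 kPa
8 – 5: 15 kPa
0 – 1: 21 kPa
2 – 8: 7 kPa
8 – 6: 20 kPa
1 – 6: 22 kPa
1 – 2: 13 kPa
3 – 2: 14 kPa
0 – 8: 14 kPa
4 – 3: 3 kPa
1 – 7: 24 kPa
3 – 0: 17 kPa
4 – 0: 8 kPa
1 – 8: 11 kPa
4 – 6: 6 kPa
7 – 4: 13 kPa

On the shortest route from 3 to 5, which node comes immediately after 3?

2

Enumerating some paths:
3–4–0–8–5: 3+8+14+15 = 40
3–2–8–5: 14+7+15 = 36
The minimum is 36 kPa via 3–2–8–5.
So from 3 the first move is to 2.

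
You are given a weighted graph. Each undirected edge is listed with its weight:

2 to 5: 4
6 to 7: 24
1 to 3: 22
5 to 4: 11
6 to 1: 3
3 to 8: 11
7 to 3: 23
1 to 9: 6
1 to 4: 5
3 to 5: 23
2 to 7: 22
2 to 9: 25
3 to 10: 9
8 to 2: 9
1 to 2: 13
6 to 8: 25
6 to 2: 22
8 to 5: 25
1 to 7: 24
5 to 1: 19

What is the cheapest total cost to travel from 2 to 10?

29

Compare a few routes:
2 - 5 - 8 - 3 - 10: 4+25+11+9 = 49
2 - 1 - 3 - 10: 13+22+9 = 44
2 - 5 - 3 - 10: 4+23+9 = 36
2 - 8 - 3 - 10: 9+11+9 = 29
The minimum is 29 via 2 - 8 - 3 - 10.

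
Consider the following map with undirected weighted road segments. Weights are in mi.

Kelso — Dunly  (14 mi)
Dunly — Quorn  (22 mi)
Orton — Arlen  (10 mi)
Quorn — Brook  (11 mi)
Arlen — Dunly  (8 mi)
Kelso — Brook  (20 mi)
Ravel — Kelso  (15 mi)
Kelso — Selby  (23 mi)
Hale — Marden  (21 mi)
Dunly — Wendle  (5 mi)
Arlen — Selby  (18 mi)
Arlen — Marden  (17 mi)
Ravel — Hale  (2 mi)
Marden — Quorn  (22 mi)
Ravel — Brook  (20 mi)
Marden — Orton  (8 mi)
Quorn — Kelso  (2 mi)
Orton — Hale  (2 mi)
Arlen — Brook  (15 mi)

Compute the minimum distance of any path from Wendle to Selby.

31 mi

Settle nodes by increasing distance from Wendle:
Wendle: 0
Dunly: 5  (via Wendle)
Arlen: 13  (via Dunly)
Kelso: 19  (via Dunly)
Quorn: 21  (via Kelso)
Orton: 23  (via Arlen)
Hale: 25  (via Orton)
Ravel: 27  (via Hale)
Brook: 28  (via Arlen)
Marden: 30  (via Arlen)
Selby: 31  (via Arlen)
Shortest route: Wendle–Dunly–Arlen–Selby = 31 mi.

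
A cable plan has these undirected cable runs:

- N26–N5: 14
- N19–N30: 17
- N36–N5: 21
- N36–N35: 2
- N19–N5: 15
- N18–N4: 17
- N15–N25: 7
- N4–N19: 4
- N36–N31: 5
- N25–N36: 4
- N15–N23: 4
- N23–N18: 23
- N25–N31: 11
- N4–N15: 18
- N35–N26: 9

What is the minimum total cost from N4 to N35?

Enumerating some paths:
N4 - N15 - N25 - N31 - N36 - N35: 18+7+11+5+2 = 43
N4 - N19 - N5 - N26 - N35: 4+15+14+9 = 42
N4 - N19 - N5 - N36 - N35: 4+15+21+2 = 42
N4 - N15 - N25 - N36 - N35: 18+7+4+2 = 31
The minimum is 31 via N4 - N15 - N25 - N36 - N35.

31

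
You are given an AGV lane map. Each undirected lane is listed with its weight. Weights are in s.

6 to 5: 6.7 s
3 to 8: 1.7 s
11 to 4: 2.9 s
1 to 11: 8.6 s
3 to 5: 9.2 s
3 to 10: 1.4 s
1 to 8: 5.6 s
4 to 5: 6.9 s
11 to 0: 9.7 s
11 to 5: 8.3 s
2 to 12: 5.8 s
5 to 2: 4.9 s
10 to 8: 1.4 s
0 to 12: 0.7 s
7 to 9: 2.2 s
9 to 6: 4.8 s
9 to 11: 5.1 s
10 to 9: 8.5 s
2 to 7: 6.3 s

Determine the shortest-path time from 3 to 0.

Settle nodes by increasing distance from 3:
3: 0
10: 1.4  (via 3)
8: 1.7  (via 3)
1: 7.3  (via 8)
5: 9.2  (via 3)
9: 9.9  (via 10)
7: 12.1  (via 9)
2: 14.1  (via 5)
6: 14.7  (via 9)
11: 15  (via 9)
4: 16.1  (via 5)
12: 19.9  (via 2)
0: 20.6  (via 12)
Shortest route: 3–5–2–12–0 = 20.6 s.

20.6 s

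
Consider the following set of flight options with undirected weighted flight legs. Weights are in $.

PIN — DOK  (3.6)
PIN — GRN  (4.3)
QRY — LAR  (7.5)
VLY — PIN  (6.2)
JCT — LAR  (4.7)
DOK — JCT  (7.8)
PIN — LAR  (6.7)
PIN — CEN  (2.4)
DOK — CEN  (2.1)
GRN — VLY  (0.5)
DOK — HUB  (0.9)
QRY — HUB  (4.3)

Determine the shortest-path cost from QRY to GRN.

Settle nodes by increasing distance from QRY:
QRY: 0
HUB: 4.3  (via QRY)
DOK: 5.2  (via HUB)
CEN: 7.3  (via DOK)
LAR: 7.5  (via QRY)
PIN: 8.8  (via DOK)
JCT: 12.2  (via LAR)
GRN: 13.1  (via PIN)
Shortest route: QRY → HUB → DOK → PIN → GRN = $13.1.

$13.1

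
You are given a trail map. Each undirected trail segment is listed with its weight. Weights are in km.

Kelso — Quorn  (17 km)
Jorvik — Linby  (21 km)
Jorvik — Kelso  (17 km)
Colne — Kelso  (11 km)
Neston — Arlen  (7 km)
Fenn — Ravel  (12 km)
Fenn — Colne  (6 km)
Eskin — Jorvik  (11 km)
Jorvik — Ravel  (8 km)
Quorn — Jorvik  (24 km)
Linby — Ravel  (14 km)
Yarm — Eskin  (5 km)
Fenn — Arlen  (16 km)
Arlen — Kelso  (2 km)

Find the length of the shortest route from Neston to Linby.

47 km

Compare a few routes:
Neston–Arlen–Kelso–Jorvik–Ravel–Linby: 7+2+17+8+14 = 48
Neston–Arlen–Kelso–Jorvik–Linby: 7+2+17+21 = 47
Neston–Arlen–Fenn–Ravel–Linby: 7+16+12+14 = 49
Cheapest is Neston–Arlen–Kelso–Jorvik–Linby at 47 km.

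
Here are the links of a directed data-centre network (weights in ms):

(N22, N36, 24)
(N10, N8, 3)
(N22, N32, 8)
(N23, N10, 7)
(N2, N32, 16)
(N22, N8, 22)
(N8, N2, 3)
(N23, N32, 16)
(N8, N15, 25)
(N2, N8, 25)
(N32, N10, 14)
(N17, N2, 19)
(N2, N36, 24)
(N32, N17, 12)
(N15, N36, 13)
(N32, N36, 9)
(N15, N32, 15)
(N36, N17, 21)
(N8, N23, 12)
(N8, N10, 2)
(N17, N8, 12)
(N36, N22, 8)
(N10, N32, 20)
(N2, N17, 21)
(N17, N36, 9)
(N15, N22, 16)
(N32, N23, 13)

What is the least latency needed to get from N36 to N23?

Settle nodes by increasing distance from N36:
N36: 0
N22: 8  (via N36)
N32: 16  (via N22)
N17: 21  (via N36)
N23: 29  (via N32)
Shortest route: N36–N22–N32–N23 = 29 ms.

29 ms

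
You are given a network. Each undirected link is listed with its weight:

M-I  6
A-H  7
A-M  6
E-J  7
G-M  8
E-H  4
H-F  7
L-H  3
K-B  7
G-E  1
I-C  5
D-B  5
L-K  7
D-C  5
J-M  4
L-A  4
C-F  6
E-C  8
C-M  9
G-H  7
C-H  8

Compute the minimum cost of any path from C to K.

Running Dijkstra from C:
C: 0
D: 5  (via C)
I: 5  (via C)
F: 6  (via C)
E: 8  (via C)
H: 8  (via C)
G: 9  (via E)
M: 9  (via C)
B: 10  (via D)
L: 11  (via H)
J: 13  (via M)
A: 15  (via H)
K: 17  (via B)
Shortest route: C → D → B → K = 17.

17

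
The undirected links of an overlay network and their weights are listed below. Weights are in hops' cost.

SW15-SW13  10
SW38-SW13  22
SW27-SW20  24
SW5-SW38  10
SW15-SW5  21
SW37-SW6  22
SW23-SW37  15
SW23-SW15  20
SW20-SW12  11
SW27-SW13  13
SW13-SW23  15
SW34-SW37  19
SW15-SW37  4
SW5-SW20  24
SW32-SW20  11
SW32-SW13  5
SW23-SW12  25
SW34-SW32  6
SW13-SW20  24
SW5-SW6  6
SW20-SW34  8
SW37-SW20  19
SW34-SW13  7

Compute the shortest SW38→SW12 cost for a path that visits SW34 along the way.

48 hops' cost

Shortest SW38→SW34: SW38–SW13–SW34 = 29
Best SW34 to SW12: SW34–SW20–SW12 costing 19
Total via SW34: 29 + 19 = 48 hops' cost.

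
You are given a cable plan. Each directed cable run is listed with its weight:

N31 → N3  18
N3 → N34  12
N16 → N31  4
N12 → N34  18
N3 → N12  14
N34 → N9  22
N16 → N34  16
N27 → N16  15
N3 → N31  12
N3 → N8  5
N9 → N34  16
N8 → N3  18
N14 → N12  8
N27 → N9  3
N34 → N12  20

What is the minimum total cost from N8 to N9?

Shortest distances from N8:
N8: 0
N3: 18  (via N8)
N34: 30  (via N3)
N31: 30  (via N3)
N12: 32  (via N3)
N9: 52  (via N34)
Shortest route: N8–N3–N34–N9 = 52.

52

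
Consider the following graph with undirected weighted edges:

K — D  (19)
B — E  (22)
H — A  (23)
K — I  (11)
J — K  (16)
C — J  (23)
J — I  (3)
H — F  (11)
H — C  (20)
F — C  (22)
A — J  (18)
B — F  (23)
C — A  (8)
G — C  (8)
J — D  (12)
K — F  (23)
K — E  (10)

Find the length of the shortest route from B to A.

Compare a few routes:
B → F → C → A: 23+22+8 = 53
B → F → H → A: 23+11+23 = 57
B → E → K → I → J → A: 22+10+11+3+18 = 64
B → F → H → C → A: 23+11+20+8 = 62
The minimum is 53 via B → F → C → A.

53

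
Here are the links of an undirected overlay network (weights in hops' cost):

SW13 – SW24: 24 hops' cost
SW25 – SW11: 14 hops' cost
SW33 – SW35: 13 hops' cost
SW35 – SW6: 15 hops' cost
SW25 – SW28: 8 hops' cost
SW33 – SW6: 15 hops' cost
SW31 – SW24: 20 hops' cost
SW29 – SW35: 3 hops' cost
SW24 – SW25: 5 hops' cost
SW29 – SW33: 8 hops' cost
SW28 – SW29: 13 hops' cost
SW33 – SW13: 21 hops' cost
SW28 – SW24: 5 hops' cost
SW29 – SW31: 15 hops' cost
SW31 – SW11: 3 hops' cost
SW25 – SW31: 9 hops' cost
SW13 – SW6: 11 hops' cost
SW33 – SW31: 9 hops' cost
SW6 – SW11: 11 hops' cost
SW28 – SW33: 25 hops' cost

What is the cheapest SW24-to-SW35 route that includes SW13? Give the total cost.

50 hops' cost

Shortest SW24→SW13: SW24 → SW13 = 24
Best SW13 to SW35: SW13 → SW6 → SW35 costing 26
Total via SW13: 24 + 26 = 50 hops' cost.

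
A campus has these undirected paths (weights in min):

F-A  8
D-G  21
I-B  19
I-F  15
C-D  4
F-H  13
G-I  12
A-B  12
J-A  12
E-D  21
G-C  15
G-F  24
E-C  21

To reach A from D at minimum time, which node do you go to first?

C

Enumerating some paths:
D - G - F - A: 21+24+8 = 53
D - C - G - F - A: 4+15+24+8 = 51
Cheapest is D - C - G - F - A at 51 min.
So from D the first move is to C.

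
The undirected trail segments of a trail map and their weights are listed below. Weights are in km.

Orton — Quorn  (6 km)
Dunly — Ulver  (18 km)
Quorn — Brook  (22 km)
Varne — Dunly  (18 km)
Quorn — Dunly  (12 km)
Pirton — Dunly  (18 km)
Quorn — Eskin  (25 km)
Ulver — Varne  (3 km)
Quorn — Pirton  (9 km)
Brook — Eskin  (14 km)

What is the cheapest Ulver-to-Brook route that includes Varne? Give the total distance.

55 km

Shortest Ulver→Varne: Ulver–Varne = 3
Shortest Varne→Brook: Varne–Dunly–Quorn–Brook = 52
Total via Varne: 3 + 52 = 55 km.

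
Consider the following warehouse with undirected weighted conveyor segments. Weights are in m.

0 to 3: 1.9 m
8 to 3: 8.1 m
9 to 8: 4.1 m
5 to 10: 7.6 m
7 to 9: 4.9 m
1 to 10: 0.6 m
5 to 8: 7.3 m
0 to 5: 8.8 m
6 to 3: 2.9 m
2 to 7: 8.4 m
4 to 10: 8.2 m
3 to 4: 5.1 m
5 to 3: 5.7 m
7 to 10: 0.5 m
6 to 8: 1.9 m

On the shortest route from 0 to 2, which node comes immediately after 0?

Enumerating some paths:
0 - 3 - 8 - 9 - 7 - 2: 1.9+8.1+4.1+4.9+8.4 = 27.4
0 - 3 - 6 - 8 - 5 - 10 - 7 - 2: 1.9+2.9+1.9+7.3+7.6+0.5+8.4 = 30.5
0 - 5 - 10 - 7 - 2: 8.8+7.6+0.5+8.4 = 25.3
0 - 3 - 6 - 8 - 9 - 7 - 2: 1.9+2.9+1.9+4.1+4.9+8.4 = 24.1
The minimum is 24.1 m via 0 - 3 - 6 - 8 - 9 - 7 - 2.
So from 0 the first move is to 3.

3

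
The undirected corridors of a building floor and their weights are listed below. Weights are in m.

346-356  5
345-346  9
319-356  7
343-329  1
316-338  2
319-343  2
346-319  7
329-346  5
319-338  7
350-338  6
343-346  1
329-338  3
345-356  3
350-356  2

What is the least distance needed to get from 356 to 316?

10 m

Enumerating some paths:
356 → 350 → 338 → 316: 2+6+2 = 10
356 → 319 → 343 → 329 → 338 → 316: 7+2+1+3+2 = 15
356 → 346 → 343 → 329 → 338 → 316: 5+1+1+3+2 = 12
The minimum is 10 m via 356 → 350 → 338 → 316.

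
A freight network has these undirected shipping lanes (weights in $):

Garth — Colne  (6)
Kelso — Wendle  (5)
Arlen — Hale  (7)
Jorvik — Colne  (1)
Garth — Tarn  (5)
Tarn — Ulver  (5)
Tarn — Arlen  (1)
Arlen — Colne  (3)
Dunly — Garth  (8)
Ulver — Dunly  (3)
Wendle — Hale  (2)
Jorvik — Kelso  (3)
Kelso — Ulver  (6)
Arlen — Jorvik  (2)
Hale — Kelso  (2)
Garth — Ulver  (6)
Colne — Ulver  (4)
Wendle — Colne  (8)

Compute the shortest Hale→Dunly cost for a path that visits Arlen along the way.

$16

Best Hale to Arlen: Hale–Arlen costing 7
Best Arlen to Dunly: Arlen–Tarn–Ulver–Dunly costing 9
Total via Arlen: 7 + 9 = $16.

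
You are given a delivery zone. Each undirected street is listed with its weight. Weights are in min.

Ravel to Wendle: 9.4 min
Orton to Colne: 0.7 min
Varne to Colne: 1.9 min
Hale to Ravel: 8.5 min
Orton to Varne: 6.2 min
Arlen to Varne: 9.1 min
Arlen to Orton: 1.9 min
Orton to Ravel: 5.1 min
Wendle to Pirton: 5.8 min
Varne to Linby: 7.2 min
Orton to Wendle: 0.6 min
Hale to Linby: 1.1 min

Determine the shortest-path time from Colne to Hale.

Compare a few routes:
Colne–Orton–Varne–Linby–Hale: 0.7+6.2+7.2+1.1 = 15.2
Colne–Varne–Linby–Hale: 1.9+7.2+1.1 = 10.2
Colne–Orton–Wendle–Ravel–Hale: 0.7+0.6+9.4+8.5 = 19.2
Colne–Orton–Ravel–Hale: 0.7+5.1+8.5 = 14.3
Cheapest is Colne–Varne–Linby–Hale at 10.2 min.

10.2 min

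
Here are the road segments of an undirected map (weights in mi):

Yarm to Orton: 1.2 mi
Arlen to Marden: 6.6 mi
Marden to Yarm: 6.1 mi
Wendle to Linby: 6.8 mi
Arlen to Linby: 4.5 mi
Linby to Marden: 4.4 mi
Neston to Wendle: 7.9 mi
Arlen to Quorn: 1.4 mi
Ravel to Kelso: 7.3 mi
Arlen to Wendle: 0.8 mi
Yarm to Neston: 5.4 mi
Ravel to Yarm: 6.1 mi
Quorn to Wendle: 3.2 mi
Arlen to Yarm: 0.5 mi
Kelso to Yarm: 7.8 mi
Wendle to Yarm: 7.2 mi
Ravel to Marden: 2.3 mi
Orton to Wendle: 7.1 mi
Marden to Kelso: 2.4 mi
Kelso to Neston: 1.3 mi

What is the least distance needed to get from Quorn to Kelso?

8.6 mi

Enumerating some paths:
Quorn - Arlen - Yarm - Neston - Kelso: 1.4+0.5+5.4+1.3 = 8.6
Quorn - Arlen - Marden - Kelso: 1.4+6.6+2.4 = 10.4
Quorn - Arlen - Yarm - Kelso: 1.4+0.5+7.8 = 9.7
Quorn - Arlen - Yarm - Marden - Kelso: 1.4+0.5+6.1+2.4 = 10.4
Cheapest is Quorn - Arlen - Yarm - Neston - Kelso at 8.6 mi.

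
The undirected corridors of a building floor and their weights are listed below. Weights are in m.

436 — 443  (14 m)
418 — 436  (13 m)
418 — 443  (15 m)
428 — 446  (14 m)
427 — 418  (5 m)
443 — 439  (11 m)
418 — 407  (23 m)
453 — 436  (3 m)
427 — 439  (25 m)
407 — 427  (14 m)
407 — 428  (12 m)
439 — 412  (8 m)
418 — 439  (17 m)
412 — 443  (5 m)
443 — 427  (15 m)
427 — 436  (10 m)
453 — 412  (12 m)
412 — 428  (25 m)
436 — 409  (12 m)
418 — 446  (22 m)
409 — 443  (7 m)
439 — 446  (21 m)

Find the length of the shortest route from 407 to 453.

27 m

Candidate routes:
407–427–436–453: 14+10+3 = 27
407–427–418–436–453: 14+5+13+3 = 35
Cheapest is 407–427–436–453 at 27 m.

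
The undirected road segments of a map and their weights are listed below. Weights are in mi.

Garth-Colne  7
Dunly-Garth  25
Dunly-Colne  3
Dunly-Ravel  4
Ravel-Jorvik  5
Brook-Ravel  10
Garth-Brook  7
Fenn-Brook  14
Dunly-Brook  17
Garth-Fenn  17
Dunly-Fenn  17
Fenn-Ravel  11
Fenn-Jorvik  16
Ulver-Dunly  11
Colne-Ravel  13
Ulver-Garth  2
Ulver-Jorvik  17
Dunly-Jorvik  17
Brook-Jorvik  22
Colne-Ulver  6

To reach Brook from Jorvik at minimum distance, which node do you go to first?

Ravel

Enumerating some paths:
Jorvik - Ravel - Brook: 5+10 = 15
Jorvik - Brook: 22 = 22
The minimum is 15 mi via Jorvik - Ravel - Brook.
So from Jorvik the first move is to Ravel.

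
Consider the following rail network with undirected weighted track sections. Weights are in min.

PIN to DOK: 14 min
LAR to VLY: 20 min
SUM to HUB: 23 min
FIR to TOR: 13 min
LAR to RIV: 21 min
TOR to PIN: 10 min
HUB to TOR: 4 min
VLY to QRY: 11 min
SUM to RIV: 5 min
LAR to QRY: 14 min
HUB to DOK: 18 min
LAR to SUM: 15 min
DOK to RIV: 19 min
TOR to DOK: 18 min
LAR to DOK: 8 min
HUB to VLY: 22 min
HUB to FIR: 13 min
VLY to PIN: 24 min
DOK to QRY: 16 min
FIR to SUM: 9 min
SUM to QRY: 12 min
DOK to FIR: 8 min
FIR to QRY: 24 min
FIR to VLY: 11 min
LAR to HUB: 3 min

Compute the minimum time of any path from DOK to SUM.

17 min

Compare a few routes:
DOK–LAR–SUM: 8+15 = 23
DOK–RIV–SUM: 19+5 = 24
DOK–FIR–SUM: 8+9 = 17
The minimum is 17 min via DOK–FIR–SUM.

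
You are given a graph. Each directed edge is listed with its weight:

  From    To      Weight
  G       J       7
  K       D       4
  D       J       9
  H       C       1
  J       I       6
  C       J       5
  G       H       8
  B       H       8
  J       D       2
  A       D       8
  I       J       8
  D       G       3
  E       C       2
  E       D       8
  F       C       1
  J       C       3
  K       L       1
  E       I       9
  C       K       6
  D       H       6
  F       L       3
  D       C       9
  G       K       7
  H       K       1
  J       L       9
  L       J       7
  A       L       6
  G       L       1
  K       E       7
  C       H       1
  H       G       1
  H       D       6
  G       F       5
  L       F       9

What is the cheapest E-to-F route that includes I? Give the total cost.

27

Shortest E→I: E → I = 9
Shortest I→F: I → J → D → G → F = 18
Total via I: 9 + 18 = 27.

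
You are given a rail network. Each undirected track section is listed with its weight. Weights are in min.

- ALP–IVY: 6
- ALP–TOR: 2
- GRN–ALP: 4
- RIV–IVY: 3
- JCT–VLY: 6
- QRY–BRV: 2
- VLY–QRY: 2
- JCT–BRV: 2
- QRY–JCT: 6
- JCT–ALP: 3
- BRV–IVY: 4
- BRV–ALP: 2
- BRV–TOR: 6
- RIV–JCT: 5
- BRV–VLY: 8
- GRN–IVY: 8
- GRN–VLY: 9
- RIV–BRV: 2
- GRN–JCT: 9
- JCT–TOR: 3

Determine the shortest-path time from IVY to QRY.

Compare a few routes:
IVY–RIV–BRV–QRY: 3+2+2 = 7
IVY–ALP–BRV–QRY: 6+2+2 = 10
IVY–BRV–QRY: 4+2 = 6
Cheapest is IVY–BRV–QRY at 6 min.

6 min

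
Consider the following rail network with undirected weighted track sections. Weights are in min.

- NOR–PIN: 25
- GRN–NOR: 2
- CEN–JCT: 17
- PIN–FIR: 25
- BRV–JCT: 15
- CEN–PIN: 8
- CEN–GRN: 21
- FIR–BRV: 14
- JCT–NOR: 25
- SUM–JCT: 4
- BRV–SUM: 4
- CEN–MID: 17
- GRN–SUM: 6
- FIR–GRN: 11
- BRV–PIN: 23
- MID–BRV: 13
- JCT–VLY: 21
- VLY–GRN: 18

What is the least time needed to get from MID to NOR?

Compare a few routes:
MID–BRV–SUM–GRN–NOR: 13+4+6+2 = 25
MID–CEN–GRN–NOR: 17+21+2 = 40
MID–BRV–JCT–SUM–GRN–NOR: 13+15+4+6+2 = 40
Cheapest is MID–BRV–SUM–GRN–NOR at 25 min.

25 min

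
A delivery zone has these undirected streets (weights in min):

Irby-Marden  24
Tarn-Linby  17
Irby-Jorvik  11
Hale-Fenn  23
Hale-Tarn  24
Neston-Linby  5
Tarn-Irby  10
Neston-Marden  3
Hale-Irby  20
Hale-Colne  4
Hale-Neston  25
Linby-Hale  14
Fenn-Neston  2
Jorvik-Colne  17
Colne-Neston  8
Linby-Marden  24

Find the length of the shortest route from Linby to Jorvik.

30 min

Settle nodes by increasing distance from Linby:
Linby: 0
Neston: 5  (via Linby)
Fenn: 7  (via Neston)
Marden: 8  (via Neston)
Colne: 13  (via Neston)
Hale: 14  (via Linby)
Tarn: 17  (via Linby)
Irby: 27  (via Tarn)
Jorvik: 30  (via Colne)
Shortest route: Linby–Neston–Colne–Jorvik = 30 min.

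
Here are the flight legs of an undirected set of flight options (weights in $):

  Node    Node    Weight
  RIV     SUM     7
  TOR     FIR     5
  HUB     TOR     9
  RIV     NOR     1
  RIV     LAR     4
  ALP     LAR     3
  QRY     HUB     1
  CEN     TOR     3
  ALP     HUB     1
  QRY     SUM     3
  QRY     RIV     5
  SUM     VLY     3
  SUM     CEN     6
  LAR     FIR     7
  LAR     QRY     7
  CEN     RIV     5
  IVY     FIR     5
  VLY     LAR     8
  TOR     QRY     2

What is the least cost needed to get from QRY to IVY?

$12

Shortest distances from QRY:
QRY: 0
HUB: 1  (via QRY)
TOR: 2  (via QRY)
ALP: 2  (via HUB)
SUM: 3  (via QRY)
LAR: 5  (via ALP)
RIV: 5  (via QRY)
CEN: 5  (via TOR)
NOR: 6  (via RIV)
VLY: 6  (via SUM)
FIR: 7  (via TOR)
IVY: 12  (via FIR)
Shortest route: QRY–TOR–FIR–IVY = $12.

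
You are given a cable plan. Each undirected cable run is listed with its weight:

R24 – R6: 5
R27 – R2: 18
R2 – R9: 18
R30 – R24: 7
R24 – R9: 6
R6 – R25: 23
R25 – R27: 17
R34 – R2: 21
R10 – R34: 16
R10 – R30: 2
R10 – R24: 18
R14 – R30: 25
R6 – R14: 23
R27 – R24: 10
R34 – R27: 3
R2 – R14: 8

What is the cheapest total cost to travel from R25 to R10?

36

Candidate routes:
R25 → R6 → R24 → R30 → R10: 23+5+7+2 = 37
R25 → R27 → R34 → R10: 17+3+16 = 36
The minimum is 36 via R25 → R27 → R34 → R10.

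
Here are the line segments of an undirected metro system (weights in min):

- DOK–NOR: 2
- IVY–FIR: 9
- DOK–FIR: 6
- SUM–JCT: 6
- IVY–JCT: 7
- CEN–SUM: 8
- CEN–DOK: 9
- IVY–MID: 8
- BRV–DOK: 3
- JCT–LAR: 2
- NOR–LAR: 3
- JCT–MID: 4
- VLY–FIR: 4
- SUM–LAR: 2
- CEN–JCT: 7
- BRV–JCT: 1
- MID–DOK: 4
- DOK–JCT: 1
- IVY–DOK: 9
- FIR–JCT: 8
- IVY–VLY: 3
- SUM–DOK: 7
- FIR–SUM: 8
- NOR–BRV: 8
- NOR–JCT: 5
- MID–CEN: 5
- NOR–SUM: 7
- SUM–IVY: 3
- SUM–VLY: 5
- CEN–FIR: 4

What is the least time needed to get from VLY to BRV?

Running Dijkstra from VLY:
VLY: 0
IVY: 3  (via VLY)
FIR: 4  (via VLY)
SUM: 5  (via VLY)
LAR: 7  (via SUM)
CEN: 8  (via FIR)
JCT: 9  (via LAR)
BRV: 10  (via JCT)
Shortest route: VLY → SUM → LAR → JCT → BRV = 10 min.

10 min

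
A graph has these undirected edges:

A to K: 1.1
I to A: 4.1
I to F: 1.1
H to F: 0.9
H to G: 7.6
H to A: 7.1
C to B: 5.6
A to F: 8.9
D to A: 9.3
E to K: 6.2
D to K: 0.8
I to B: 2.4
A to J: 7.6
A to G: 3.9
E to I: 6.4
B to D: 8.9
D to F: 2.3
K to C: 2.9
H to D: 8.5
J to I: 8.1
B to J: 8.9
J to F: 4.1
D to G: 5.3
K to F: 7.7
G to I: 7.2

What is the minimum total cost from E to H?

8.4

Candidate routes:
E–K–D–F–H: 6.2+0.8+2.3+0.9 = 10.2
E–I–F–H: 6.4+1.1+0.9 = 8.4
The minimum is 8.4 via E–I–F–H.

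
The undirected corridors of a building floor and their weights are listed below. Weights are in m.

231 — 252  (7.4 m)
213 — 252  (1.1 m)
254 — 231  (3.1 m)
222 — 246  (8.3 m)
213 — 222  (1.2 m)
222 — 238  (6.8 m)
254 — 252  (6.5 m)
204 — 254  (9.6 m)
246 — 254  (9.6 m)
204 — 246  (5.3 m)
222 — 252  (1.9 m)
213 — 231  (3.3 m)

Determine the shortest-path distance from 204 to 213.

14.8 m

Running Dijkstra from 204:
204: 0
246: 5.3  (via 204)
254: 9.6  (via 204)
231: 12.7  (via 254)
222: 13.6  (via 246)
213: 14.8  (via 222)
Shortest route: 204 → 246 → 222 → 213 = 14.8 m.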